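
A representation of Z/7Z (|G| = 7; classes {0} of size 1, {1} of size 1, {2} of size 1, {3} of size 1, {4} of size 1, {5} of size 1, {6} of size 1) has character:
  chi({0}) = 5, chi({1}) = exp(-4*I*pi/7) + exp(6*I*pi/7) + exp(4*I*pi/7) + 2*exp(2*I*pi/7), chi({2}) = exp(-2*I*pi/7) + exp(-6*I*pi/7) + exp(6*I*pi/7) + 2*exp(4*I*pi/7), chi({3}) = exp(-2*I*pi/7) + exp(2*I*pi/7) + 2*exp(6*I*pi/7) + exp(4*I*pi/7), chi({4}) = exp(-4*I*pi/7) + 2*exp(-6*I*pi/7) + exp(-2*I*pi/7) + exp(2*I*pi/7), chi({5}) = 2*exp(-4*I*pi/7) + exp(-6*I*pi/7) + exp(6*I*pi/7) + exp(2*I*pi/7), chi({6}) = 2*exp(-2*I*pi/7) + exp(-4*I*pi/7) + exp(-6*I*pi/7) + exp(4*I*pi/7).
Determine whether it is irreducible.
Not irreducible (reducible): <chi, chi> = 7 > 1.

Details: <chi, chi> = (1/|G|) sum_C |C| * |chi(C)|^2 = (1/7)[1*|5|^2 + 1*|exp(-4*I*pi/7) + exp(6*I*pi/7) + exp(4*I*pi/7) + 2*exp(2*I*pi/7)|^2 + 1*|exp(-2*I*pi/7) + exp(-6*I*pi/7) + exp(6*I*pi/7) + 2*exp(4*I*pi/7)|^2 + 1*|exp(-2*I*pi/7) + exp(2*I*pi/7) + 2*exp(6*I*pi/7) + exp(4*I*pi/7)|^2 + 1*|exp(-4*I*pi/7) + 2*exp(-6*I*pi/7) + exp(-2*I*pi/7) + exp(2*I*pi/7)|^2 + 1*|2*exp(-4*I*pi/7) + exp(-6*I*pi/7) + exp(6*I*pi/7) + exp(2*I*pi/7)|^2 + 1*|2*exp(-2*I*pi/7) + exp(-4*I*pi/7) + exp(-6*I*pi/7) + exp(4*I*pi/7)|^2]
  = (1/7)[(25) + (4) + (4) + (4) + (4) + (4) + (4)] = 49/7 = 7.
(Exp terms are combined using exp(i*s)*conj(exp(i*t)) = exp(i*(s-t)), and sums of them are collapsed using the identity that for every m > 1 the m distinct m-th roots of unity sum to 0, e.g. 1 + exp(2*I*pi/3) + exp(-2*I*pi/3) = 0.)
A character is irreducible iff <chi, chi> = 1, so this representation is reducible.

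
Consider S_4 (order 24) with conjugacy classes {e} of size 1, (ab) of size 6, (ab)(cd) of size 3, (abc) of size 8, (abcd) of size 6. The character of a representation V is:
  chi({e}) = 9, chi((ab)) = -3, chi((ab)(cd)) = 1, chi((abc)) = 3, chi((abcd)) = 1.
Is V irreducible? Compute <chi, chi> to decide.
Not irreducible (reducible): <chi, chi> = 9 > 1.

Working: <chi, chi> = (1/|G|) sum_C |C| * |chi(C)|^2 = (1/24)[1*|9|^2 + 6*|-3|^2 + 3*|1|^2 + 8*|3|^2 + 6*|1|^2]
  = (1/24)[(81) + (54) + (3) + (72) + (6)] = 216/24 = 9.
A character is irreducible iff <chi, chi> = 1, so this representation is reducible.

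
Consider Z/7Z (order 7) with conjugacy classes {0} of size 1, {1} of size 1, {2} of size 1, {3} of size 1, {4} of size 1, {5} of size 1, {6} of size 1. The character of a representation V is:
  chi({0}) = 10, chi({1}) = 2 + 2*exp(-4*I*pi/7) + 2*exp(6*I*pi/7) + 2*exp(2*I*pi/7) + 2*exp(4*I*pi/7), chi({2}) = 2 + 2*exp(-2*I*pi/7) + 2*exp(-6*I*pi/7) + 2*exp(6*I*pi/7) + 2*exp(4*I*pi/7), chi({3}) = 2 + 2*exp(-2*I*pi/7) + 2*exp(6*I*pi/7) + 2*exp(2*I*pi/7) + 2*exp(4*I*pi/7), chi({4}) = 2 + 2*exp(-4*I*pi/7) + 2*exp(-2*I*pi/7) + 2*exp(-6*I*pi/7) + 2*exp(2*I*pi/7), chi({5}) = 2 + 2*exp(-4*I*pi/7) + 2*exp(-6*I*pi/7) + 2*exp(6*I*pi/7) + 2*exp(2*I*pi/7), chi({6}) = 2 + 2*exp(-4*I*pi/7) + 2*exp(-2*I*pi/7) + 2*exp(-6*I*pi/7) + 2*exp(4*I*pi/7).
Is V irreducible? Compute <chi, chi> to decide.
Not irreducible (reducible): <chi, chi> = 20 > 1.

Working: <chi, chi> = (1/|G|) sum_C |C| * |chi(C)|^2 = (1/7)[1*|10|^2 + 1*|2 + 2*exp(-4*I*pi/7) + 2*exp(6*I*pi/7) + 2*exp(2*I*pi/7) + 2*exp(4*I*pi/7)|^2 + 1*|2 + 2*exp(-2*I*pi/7) + 2*exp(-6*I*pi/7) + 2*exp(6*I*pi/7) + 2*exp(4*I*pi/7)|^2 + 1*|2 + 2*exp(-2*I*pi/7) + 2*exp(6*I*pi/7) + 2*exp(2*I*pi/7) + 2*exp(4*I*pi/7)|^2 + 1*|2 + 2*exp(-4*I*pi/7) + 2*exp(-2*I*pi/7) + 2*exp(-6*I*pi/7) + 2*exp(2*I*pi/7)|^2 + 1*|2 + 2*exp(-4*I*pi/7) + 2*exp(-6*I*pi/7) + 2*exp(6*I*pi/7) + 2*exp(2*I*pi/7)|^2 + 1*|2 + 2*exp(-4*I*pi/7) + 2*exp(-2*I*pi/7) + 2*exp(-6*I*pi/7) + 2*exp(4*I*pi/7)|^2]
  = (1/7)[(100) + (20 + 16*exp(-4*I*pi/7) + 12*exp(-2*I*pi/7) + 12*exp(-6*I*pi/7) + 12*exp(6*I*pi/7) + 12*exp(2*I*pi/7) + 16*exp(4*I*pi/7)) + (20 + 12*exp(-4*I*pi/7) + 12*exp(-2*I*pi/7) + 16*exp(-6*I*pi/7) + 16*exp(6*I*pi/7) + 12*exp(2*I*pi/7) + 12*exp(4*I*pi/7)) + (20 + 16*exp(-2*I*pi/7) + 12*exp(-4*I*pi/7) + 12*exp(-6*I*pi/7) + 12*exp(6*I*pi/7) + 12*exp(4*I*pi/7) + 16*exp(2*I*pi/7)) + (20 + 16*exp(-2*I*pi/7) + 12*exp(-4*I*pi/7) + 12*exp(-6*I*pi/7) + 12*exp(6*I*pi/7) + 12*exp(4*I*pi/7) + 16*exp(2*I*pi/7)) + (20 + 12*exp(-4*I*pi/7) + 12*exp(-2*I*pi/7) + 16*exp(-6*I*pi/7) + 16*exp(6*I*pi/7) + 12*exp(2*I*pi/7) + 12*exp(4*I*pi/7)) + (20 + 16*exp(-4*I*pi/7) + 12*exp(-2*I*pi/7) + 12*exp(-6*I*pi/7) + 12*exp(6*I*pi/7) + 12*exp(2*I*pi/7) + 16*exp(4*I*pi/7))] = 140/7 = 20.
(Exp terms are combined using exp(i*s)*conj(exp(i*t)) = exp(i*(s-t)), and sums of them are collapsed using the identity that for every m > 1 the m distinct m-th roots of unity sum to 0, e.g. 1 + exp(2*I*pi/3) + exp(-2*I*pi/3) = 0.)
A character is irreducible iff <chi, chi> = 1, so this representation is reducible.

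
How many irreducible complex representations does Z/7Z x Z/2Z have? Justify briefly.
14

Justification: The number of irreducible complex representations of a finite group equals its number of conjugacy classes. Z/7Z x Z/2Z is abelian of order 14, so every element is its own conjugacy class: 14 classes, so Z/7Z x Z/2Z (order 14) has exactly 14 irreducible complex representations.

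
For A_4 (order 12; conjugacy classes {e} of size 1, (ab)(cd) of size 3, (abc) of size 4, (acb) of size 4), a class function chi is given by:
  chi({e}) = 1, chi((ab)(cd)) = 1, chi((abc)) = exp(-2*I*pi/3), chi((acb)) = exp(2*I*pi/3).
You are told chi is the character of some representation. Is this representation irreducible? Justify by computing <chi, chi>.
Irreducible: <chi, chi> = 1.

Why: <chi, chi> = (1/|G|) sum_C |C| * |chi(C)|^2 = (1/12)[1*|1|^2 + 3*|1|^2 + 4*|exp(-2*I*pi/3)|^2 + 4*|exp(2*I*pi/3)|^2]
  = (1/12)[(1) + (3) + (4) + (4)] = 12/12 = 1.
(Exp terms are combined using exp(i*s)*conj(exp(i*t)) = exp(i*(s-t)), and sums of them are collapsed using the identity that for every m > 1 the m distinct m-th roots of unity sum to 0, e.g. 1 + exp(2*I*pi/3) + exp(-2*I*pi/3) = 0.)
A character is irreducible iff <chi, chi> = 1, so this representation is irreducible.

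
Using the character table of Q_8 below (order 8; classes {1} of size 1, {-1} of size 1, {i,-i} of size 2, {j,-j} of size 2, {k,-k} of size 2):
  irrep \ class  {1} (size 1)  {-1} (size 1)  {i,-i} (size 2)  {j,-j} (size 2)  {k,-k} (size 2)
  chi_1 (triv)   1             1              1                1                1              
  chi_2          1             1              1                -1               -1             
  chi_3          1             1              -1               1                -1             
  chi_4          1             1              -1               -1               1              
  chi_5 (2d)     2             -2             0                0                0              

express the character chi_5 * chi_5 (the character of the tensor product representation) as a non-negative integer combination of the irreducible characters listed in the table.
chi_5 tensor chi_5 = chi_1 + chi_2 + chi_3 + chi_4 (all other irreducibles have multiplicity 0).

Explanation: The character of a tensor product is the pointwise product (chi_5 * chi_5)(C) = chi_5(C) * chi_5(C):
  {1}: (2)*(2), {-1}: (-2)*(-2), {i,-i}: (0)*(0), {j,-j}: (0)*(0), {k,-k}: (0)*(0)
so (chi_5 * chi_5) takes values
  {1} -> 4, {-1} -> 4, {i,-i} -> 0, {j,-j} -> 0, {k,-k} -> 0.
Now take the inner product of this character with each irreducible chi from the table, <chi_5*chi_5, chi> = (1/8) sum_C |C| (chi_5*chi_5)(C) conj(chi(C)):
  <chi_5*chi_5, chi_1> = (1/8)[1*(4)*conj(1) + 1*(4)*conj(1) + 2*(0)*conj(1) + 2*(0)*conj(1) + 2*(0)*conj(1)]
      = (1/8)[(4) + (4) + (0) + (0) + (0)] = 8/8 = 1
  <chi_5*chi_5, chi_2> = (1/8)[1*(4)*conj(1) + 1*(4)*conj(1) + 2*(0)*conj(1) + 2*(0)*conj(-1) + 2*(0)*conj(-1)]
      = (1/8)[(4) + (4) + (0) + (0) + (0)] = 8/8 = 1
  <chi_5*chi_5, chi_3> = (1/8)[1*(4)*conj(1) + 1*(4)*conj(1) + 2*(0)*conj(-1) + 2*(0)*conj(1) + 2*(0)*conj(-1)]
      = (1/8)[(4) + (4) + (0) + (0) + (0)] = 8/8 = 1
  <chi_5*chi_5, chi_4> = (1/8)[1*(4)*conj(1) + 1*(4)*conj(1) + 2*(0)*conj(-1) + 2*(0)*conj(-1) + 2*(0)*conj(1)]
      = (1/8)[(4) + (4) + (0) + (0) + (0)] = 8/8 = 1
  <chi_5*chi_5, chi_5> = (1/8)[1*(4)*conj(2) + 1*(4)*conj(-2) + 2*(0)*conj(0) + 2*(0)*conj(0) + 2*(0)*conj(0)]
      = (1/8)[(8) + (-8) + (0) + (0) + (0)] = 0/8 = 0
Hence the multiplicities are chi_1: 1, chi_2: 1, chi_3: 1, chi_4: 1. Dimension check: dim(chi_5)*dim(chi_5) = 2*2 = 4 and sum (mult * dim) = 1*1 + 1*1 + 1*1 + 1*1 = 4.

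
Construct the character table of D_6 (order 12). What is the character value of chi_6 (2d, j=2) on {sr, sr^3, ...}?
Conjugacy classes: {e} of size 1, {r^3} of size 1, {r^1, r^5} of size 2, {r^2, r^4} of size 2, {s, sr^2, ...} of size 3, {sr, sr^3, ...} of size 3.
Character table:
  irrep \ class              {e} (size 1)  {r^3} (size 1)  {r^1, r^5} (size 2)  {r^2, r^4} (size 2)  {s, sr^2, ...} (size 3)  {sr, sr^3, ...} (size 3)
  chi_1 (triv)               1             1               1                    1                    1                        1                       
  chi_2 (sign: r->1, s->-1)  1             1               1                    1                    -1                       -1                      
  chi_3 (r->-1, s->1)        1             -1              -1                   1                    1                        -1                      
  chi_4 (r->-1, s->-1)       1             -1              -1                   1                    -1                       1                       
  chi_5 (2d, j=1)            2             -2              1                    -1                   0                        0                       
  chi_6 (2d, j=2)            2             2               -1                   -1                   0                        0                       

Spot check: chi_6 (2d, j=2) on {sr, sr^3, ...} = 0.

Working: D_6 has order 2*6 = 12 with 6 conjugacy classes, hence 6 irreducibles. Sum of squared dims 1 + 1 + 1 + 1 + 4 + 4 = 12 = |G|. Linear characters come from the abelianisation; the 2-dimensional irreps have character r^k -> 2*cos(2*pi*j*k/6), reflections -> 0.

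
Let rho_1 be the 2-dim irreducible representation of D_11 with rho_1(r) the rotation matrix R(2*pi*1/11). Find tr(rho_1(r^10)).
chi_{rho_1}(r^10) = 2*cos(2*pi*1*10/11) = 2*cos(2*pi/11)

Working: rho_1(r^10) is rotation by angle 2*pi*1*10/11, whose trace is 2*cos(2*pi*1*10/11) = 2*cos(2*pi/11).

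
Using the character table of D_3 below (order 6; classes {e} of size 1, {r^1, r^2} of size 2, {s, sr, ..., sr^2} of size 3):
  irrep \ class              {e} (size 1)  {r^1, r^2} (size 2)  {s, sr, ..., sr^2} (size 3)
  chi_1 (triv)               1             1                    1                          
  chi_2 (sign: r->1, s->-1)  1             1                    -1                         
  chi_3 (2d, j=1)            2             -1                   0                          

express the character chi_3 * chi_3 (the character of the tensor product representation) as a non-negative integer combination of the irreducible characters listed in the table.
chi_3 tensor chi_3 = chi_1 + chi_2 + chi_3 (all other irreducibles have multiplicity 0).

Proof sketch: The character of a tensor product is the pointwise product (chi_3 * chi_3)(C) = chi_3(C) * chi_3(C):
  {e}: (2)*(2), {r^1, r^2}: (-1)*(-1), {s, sr, ..., sr^2}: (0)*(0)
so (chi_3 * chi_3) takes values
  {e} -> 4, {r^1, r^2} -> 1, {s, sr, ..., sr^2} -> 0.
Now take the inner product of this character with each irreducible chi from the table, <chi_3*chi_3, chi> = (1/6) sum_C |C| (chi_3*chi_3)(C) conj(chi(C)):
  <chi_3*chi_3, chi_1> = (1/6)[1*(4)*conj(1) + 2*(1)*conj(1) + 3*(0)*conj(1)]
      = (1/6)[(4) + (2) + (0)] = 6/6 = 1
  <chi_3*chi_3, chi_2> = (1/6)[1*(4)*conj(1) + 2*(1)*conj(1) + 3*(0)*conj(-1)]
      = (1/6)[(4) + (2) + (0)] = 6/6 = 1
  <chi_3*chi_3, chi_3> = (1/6)[1*(4)*conj(2) + 2*(1)*conj(-1) + 3*(0)*conj(0)]
      = (1/6)[(8) + (-2) + (0)] = 6/6 = 1
Hence the multiplicities are chi_1: 1, chi_2: 1, chi_3: 1. Dimension check: dim(chi_3)*dim(chi_3) = 2*2 = 4 and sum (mult * dim) = 1*1 + 1*1 + 1*2 = 4.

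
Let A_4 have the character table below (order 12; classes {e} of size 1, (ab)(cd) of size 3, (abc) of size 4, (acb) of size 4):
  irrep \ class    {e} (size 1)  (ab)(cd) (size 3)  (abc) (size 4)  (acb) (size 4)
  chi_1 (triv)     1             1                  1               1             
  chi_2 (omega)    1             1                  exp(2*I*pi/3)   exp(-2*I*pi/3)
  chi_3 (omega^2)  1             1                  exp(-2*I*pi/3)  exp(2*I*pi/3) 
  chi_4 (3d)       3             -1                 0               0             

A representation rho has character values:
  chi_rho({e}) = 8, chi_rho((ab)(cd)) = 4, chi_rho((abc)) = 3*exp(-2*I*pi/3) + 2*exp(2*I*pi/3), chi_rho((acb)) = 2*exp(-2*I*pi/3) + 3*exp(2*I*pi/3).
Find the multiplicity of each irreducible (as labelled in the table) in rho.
Multiplicities: chi_1: 0, chi_2: 2, chi_3: 3, chi_4: 1.

Argument: Use <chi_rho, chi> = (1/|G|) sum_C |C| * chi_rho(C) * conj(chi(C)) with |G| = 12 for each irreducible chi in the table:
  <chi_rho, chi_1> = (1/12)[1*(8)*conj(1) + 3*(4)*conj(1) + 4*(3*exp(-2*I*pi/3) + 2*exp(2*I*pi/3))*conj(1) + 4*(2*exp(-2*I*pi/3) + 3*exp(2*I*pi/3))*conj(1)]
      = (1/12)[(8) + (12) + (12*exp(-2*I*pi/3) + 8*exp(2*I*pi/3)) + (8*exp(-2*I*pi/3) + 12*exp(2*I*pi/3))] = 0/12 = 0
  <chi_rho, chi_2> = (1/12)[1*(8)*conj(1) + 3*(4)*conj(1) + 4*(3*exp(-2*I*pi/3) + 2*exp(2*I*pi/3))*conj(exp(2*I*pi/3)) + 4*(2*exp(-2*I*pi/3) + 3*exp(2*I*pi/3))*conj(exp(-2*I*pi/3))]
      = (1/12)[(8) + (12) + (8 + 12*exp(2*I*pi/3)) + (8 + 12*exp(-2*I*pi/3))] = 24/12 = 2
  <chi_rho, chi_3> = (1/12)[1*(8)*conj(1) + 3*(4)*conj(1) + 4*(3*exp(-2*I*pi/3) + 2*exp(2*I*pi/3))*conj(exp(-2*I*pi/3)) + 4*(2*exp(-2*I*pi/3) + 3*exp(2*I*pi/3))*conj(exp(2*I*pi/3))]
      = (1/12)[(8) + (12) + (12 + 8*exp(-2*I*pi/3)) + (12 + 8*exp(2*I*pi/3))] = 36/12 = 3
  <chi_rho, chi_4> = (1/12)[1*(8)*conj(3) + 3*(4)*conj(-1) + 4*(3*exp(-2*I*pi/3) + 2*exp(2*I*pi/3))*conj(0) + 4*(2*exp(-2*I*pi/3) + 3*exp(2*I*pi/3))*conj(0)]
      = (1/12)[(24) + (-12) + (0) + (0)] = 12/12 = 1
(Exp terms are combined using exp(i*s)*conj(exp(i*t)) = exp(i*(s-t)), and sums of them are collapsed using the identity that for every m > 1 the m distinct m-th roots of unity sum to 0, e.g. 1 + exp(2*I*pi/3) + exp(-2*I*pi/3) = 0.)
Dimension check: dim(rho) = sum (mult * dim) = 0*1 + 2*1 + 3*1 + 1*3 = 8 = chi_rho(e) = 8.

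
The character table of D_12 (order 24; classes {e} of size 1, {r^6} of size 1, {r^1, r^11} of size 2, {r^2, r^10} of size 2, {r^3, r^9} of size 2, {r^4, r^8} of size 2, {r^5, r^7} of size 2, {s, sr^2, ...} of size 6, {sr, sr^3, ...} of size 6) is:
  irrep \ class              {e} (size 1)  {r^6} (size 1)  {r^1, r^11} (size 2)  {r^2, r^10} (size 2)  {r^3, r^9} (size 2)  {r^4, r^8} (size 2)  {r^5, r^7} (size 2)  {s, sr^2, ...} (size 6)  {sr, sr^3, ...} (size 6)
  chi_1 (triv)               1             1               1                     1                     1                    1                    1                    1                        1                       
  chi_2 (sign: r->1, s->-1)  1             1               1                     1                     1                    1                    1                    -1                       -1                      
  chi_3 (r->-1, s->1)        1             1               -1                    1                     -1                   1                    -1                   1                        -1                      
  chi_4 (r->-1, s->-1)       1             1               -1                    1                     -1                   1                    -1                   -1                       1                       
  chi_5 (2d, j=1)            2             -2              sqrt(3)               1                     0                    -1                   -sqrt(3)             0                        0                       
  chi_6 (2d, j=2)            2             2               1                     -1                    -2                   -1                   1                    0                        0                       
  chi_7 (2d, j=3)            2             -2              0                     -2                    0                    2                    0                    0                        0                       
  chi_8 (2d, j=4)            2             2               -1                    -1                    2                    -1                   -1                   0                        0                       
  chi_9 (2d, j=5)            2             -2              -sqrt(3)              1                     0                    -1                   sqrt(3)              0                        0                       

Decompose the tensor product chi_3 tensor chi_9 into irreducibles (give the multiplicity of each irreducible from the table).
chi_3 tensor chi_9 = chi_5 (all other irreducibles have multiplicity 0).

Explanation: The character of a tensor product is the pointwise product (chi_3 * chi_9)(C) = chi_3(C) * chi_9(C):
  {e}: (1)*(2), {r^6}: (1)*(-2), {r^1, r^11}: (-1)*(-sqrt(3)), {r^2, r^10}: (1)*(1), {r^3, r^9}: (-1)*(0), {r^4, r^8}: (1)*(-1), {r^5, r^7}: (-1)*(sqrt(3)), {s, sr^2, ...}: (1)*(0), {sr, sr^3, ...}: (-1)*(0)
so (chi_3 * chi_9) takes values
  {e} -> 2, {r^6} -> -2, {r^1, r^11} -> sqrt(3), {r^2, r^10} -> 1, {r^3, r^9} -> 0, {r^4, r^8} -> -1, {r^5, r^7} -> -sqrt(3), {s, sr^2, ...} -> 0, {sr, sr^3, ...} -> 0.
Now take the inner product of this character with each irreducible chi from the table, <chi_3*chi_9, chi> = (1/24) sum_C |C| (chi_3*chi_9)(C) conj(chi(C)):
  <chi_3*chi_9, chi_1> = (1/24)[1*(2)*conj(1) + 1*(-2)*conj(1) + 2*(sqrt(3))*conj(1) + 2*(1)*conj(1) + 2*(0)*conj(1) + 2*(-1)*conj(1) + 2*(-sqrt(3))*conj(1) + 6*(0)*conj(1) + 6*(0)*conj(1)]
      = (1/24)[(2) + (-2) + (2*sqrt(3)) + (2) + (0) + (-2) + (-2*sqrt(3)) + (0) + (0)] = 0/24 = 0
  <chi_3*chi_9, chi_2> = (1/24)[1*(2)*conj(1) + 1*(-2)*conj(1) + 2*(sqrt(3))*conj(1) + 2*(1)*conj(1) + 2*(0)*conj(1) + 2*(-1)*conj(1) + 2*(-sqrt(3))*conj(1) + 6*(0)*conj(-1) + 6*(0)*conj(-1)]
      = (1/24)[(2) + (-2) + (2*sqrt(3)) + (2) + (0) + (-2) + (-2*sqrt(3)) + (0) + (0)] = 0/24 = 0
  <chi_3*chi_9, chi_3> = (1/24)[1*(2)*conj(1) + 1*(-2)*conj(1) + 2*(sqrt(3))*conj(-1) + 2*(1)*conj(1) + 2*(0)*conj(-1) + 2*(-1)*conj(1) + 2*(-sqrt(3))*conj(-1) + 6*(0)*conj(1) + 6*(0)*conj(-1)]
      = (1/24)[(2) + (-2) + (-2*sqrt(3)) + (2) + (0) + (-2) + (2*sqrt(3)) + (0) + (0)] = 0/24 = 0
  <chi_3*chi_9, chi_4> = (1/24)[1*(2)*conj(1) + 1*(-2)*conj(1) + 2*(sqrt(3))*conj(-1) + 2*(1)*conj(1) + 2*(0)*conj(-1) + 2*(-1)*conj(1) + 2*(-sqrt(3))*conj(-1) + 6*(0)*conj(-1) + 6*(0)*conj(1)]
      = (1/24)[(2) + (-2) + (-2*sqrt(3)) + (2) + (0) + (-2) + (2*sqrt(3)) + (0) + (0)] = 0/24 = 0
  <chi_3*chi_9, chi_5> = (1/24)[1*(2)*conj(2) + 1*(-2)*conj(-2) + 2*(sqrt(3))*conj(sqrt(3)) + 2*(1)*conj(1) + 2*(0)*conj(0) + 2*(-1)*conj(-1) + 2*(-sqrt(3))*conj(-sqrt(3)) + 6*(0)*conj(0) + 6*(0)*conj(0)]
      = (1/24)[(4) + (4) + (6) + (2) + (0) + (2) + (6) + (0) + (0)] = 24/24 = 1
  <chi_3*chi_9, chi_6> = (1/24)[1*(2)*conj(2) + 1*(-2)*conj(2) + 2*(sqrt(3))*conj(1) + 2*(1)*conj(-1) + 2*(0)*conj(-2) + 2*(-1)*conj(-1) + 2*(-sqrt(3))*conj(1) + 6*(0)*conj(0) + 6*(0)*conj(0)]
      = (1/24)[(4) + (-4) + (2*sqrt(3)) + (-2) + (0) + (2) + (-2*sqrt(3)) + (0) + (0)] = 0/24 = 0
  <chi_3*chi_9, chi_7> = (1/24)[1*(2)*conj(2) + 1*(-2)*conj(-2) + 2*(sqrt(3))*conj(0) + 2*(1)*conj(-2) + 2*(0)*conj(0) + 2*(-1)*conj(2) + 2*(-sqrt(3))*conj(0) + 6*(0)*conj(0) + 6*(0)*conj(0)]
      = (1/24)[(4) + (4) + (0) + (-4) + (0) + (-4) + (0) + (0) + (0)] = 0/24 = 0
  <chi_3*chi_9, chi_8> = (1/24)[1*(2)*conj(2) + 1*(-2)*conj(2) + 2*(sqrt(3))*conj(-1) + 2*(1)*conj(-1) + 2*(0)*conj(2) + 2*(-1)*conj(-1) + 2*(-sqrt(3))*conj(-1) + 6*(0)*conj(0) + 6*(0)*conj(0)]
      = (1/24)[(4) + (-4) + (-2*sqrt(3)) + (-2) + (0) + (2) + (2*sqrt(3)) + (0) + (0)] = 0/24 = 0
  <chi_3*chi_9, chi_9> = (1/24)[1*(2)*conj(2) + 1*(-2)*conj(-2) + 2*(sqrt(3))*conj(-sqrt(3)) + 2*(1)*conj(1) + 2*(0)*conj(0) + 2*(-1)*conj(-1) + 2*(-sqrt(3))*conj(sqrt(3)) + 6*(0)*conj(0) + 6*(0)*conj(0)]
      = (1/24)[(4) + (4) + (-6) + (2) + (0) + (2) + (-6) + (0) + (0)] = 0/24 = 0
Hence the multiplicities are chi_5: 1. Dimension check: dim(chi_3)*dim(chi_9) = 1*2 = 2 and sum (mult * dim) = 1*2 = 2.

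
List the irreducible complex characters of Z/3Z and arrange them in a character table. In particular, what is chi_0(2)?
Character table of Z/3Z (irreps indexed chi_0,...,chi_2 with chi_k(m) = zeta_3^(k*m), zeta_3 = exp(2*pi*i/3)):
  irrep \ class  {0} (size 1)  {1} (size 1)    {2} (size 1)  
  chi_0          1             1               1             
  chi_1          1             exp(2*I*pi/3)   exp(-2*I*pi/3)
  chi_2          1             exp(-2*I*pi/3)  exp(2*I*pi/3) 

Spot check: chi_0(2) = zeta_3^(0*2) = zeta_3^0 = 1.

Justification: Z/3Z is abelian, so all 3 irreducible complex representations are 1-dimensional. They are given by chi_k(m) = zeta_3^(k*m) for k = 0,...,2. Row orthogonality: sum_m chi_k(m) conj(chi_l(m)) = 3 * [k = l].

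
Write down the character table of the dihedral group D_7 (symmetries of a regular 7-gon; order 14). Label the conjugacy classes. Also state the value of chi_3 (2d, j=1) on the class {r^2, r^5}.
Conjugacy classes: {e} of size 1, {r^1, r^6} of size 2, {r^2, r^5} of size 2, {r^3, r^4} of size 2, {s, sr, ..., sr^6} of size 7.
Character table:
  irrep \ class              {e} (size 1)  {r^1, r^6} (size 2)  {r^2, r^5} (size 2)  {r^3, r^4} (size 2)  {s, sr, ..., sr^6} (size 7)
  chi_1 (triv)               1             1                    1                    1                    1                          
  chi_2 (sign: r->1, s->-1)  1             1                    1                    1                    -1                         
  chi_3 (2d, j=1)            2             2*cos(2*pi/7)        -2*cos(3*pi/7)       -2*cos(pi/7)         0                          
  chi_4 (2d, j=2)            2             -2*cos(3*pi/7)       -2*cos(pi/7)         2*cos(2*pi/7)        0                          
  chi_5 (2d, j=3)            2             -2*cos(pi/7)         2*cos(2*pi/7)        -2*cos(3*pi/7)       0                          

Spot check: chi_3 (2d, j=1) on {r^2, r^5} = -2*cos(3*pi/7).

Reasoning: D_7 has order 2*7 = 14 with 5 conjugacy classes, hence 5 irreducibles. Sum of squared dims 1 + 1 + 4 + 4 + 4 = 14 = |G|. Linear characters come from the abelianisation; the 2-dimensional irreps have character r^k -> 2*cos(2*pi*j*k/7), reflections -> 0.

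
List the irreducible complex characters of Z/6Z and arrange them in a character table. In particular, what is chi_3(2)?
Character table of Z/6Z (irreps indexed chi_0,...,chi_5 with chi_k(m) = zeta_6^(k*m), zeta_6 = exp(2*pi*i/6)):
  irrep \ class  {0} (size 1)  {1} (size 1)    {2} (size 1)    {3} (size 1)  {4} (size 1)    {5} (size 1)  
  chi_0          1             1               1               1             1               1             
  chi_1          1             exp(I*pi/3)     exp(2*I*pi/3)   -1            exp(-2*I*pi/3)  exp(-I*pi/3)  
  chi_2          1             exp(2*I*pi/3)   exp(-2*I*pi/3)  1             exp(2*I*pi/3)   exp(-2*I*pi/3)
  chi_3          1             -1              1               -1            1               -1            
  chi_4          1             exp(-2*I*pi/3)  exp(2*I*pi/3)   1             exp(-2*I*pi/3)  exp(2*I*pi/3) 
  chi_5          1             exp(-I*pi/3)    exp(-2*I*pi/3)  -1            exp(2*I*pi/3)   exp(I*pi/3)   

Spot check: chi_3(2) = zeta_6^(3*2) = zeta_6^6 = 1.

Explanation: Z/6Z is abelian, so all 6 irreducible complex representations are 1-dimensional. They are given by chi_k(m) = zeta_6^(k*m) for k = 0,...,5. Row orthogonality: sum_m chi_k(m) conj(chi_l(m)) = 6 * [k = l].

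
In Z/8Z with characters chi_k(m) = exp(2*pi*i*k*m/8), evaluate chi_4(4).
chi_4(4) = zeta_8^16 = 1

Solution. chi_4(4) = zeta_8^(4*4) = zeta_8^16. Since zeta_8^8 = 1, this equals zeta_8^0 = exp(2*pi*i*0/8) = 1.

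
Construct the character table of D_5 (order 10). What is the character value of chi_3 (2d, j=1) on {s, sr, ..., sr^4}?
Conjugacy classes: {e} of size 1, {r^1, r^4} of size 2, {r^2, r^3} of size 2, {s, sr, ..., sr^4} of size 5.
Character table:
  irrep \ class              {e} (size 1)  {r^1, r^4} (size 2)  {r^2, r^3} (size 2)  {s, sr, ..., sr^4} (size 5)
  chi_1 (triv)               1             1                    1                    1                          
  chi_2 (sign: r->1, s->-1)  1             1                    1                    -1                         
  chi_3 (2d, j=1)            2             -1/2 + sqrt(5)/2     -sqrt(5)/2 - 1/2     0                          
  chi_4 (2d, j=2)            2             -sqrt(5)/2 - 1/2     -1/2 + sqrt(5)/2     0                          

Spot check: chi_3 (2d, j=1) on {s, sr, ..., sr^4} = 0.

Explanation: D_5 has order 2*5 = 10 with 4 conjugacy classes, hence 4 irreducibles. Sum of squared dims 1 + 1 + 4 + 4 = 10 = |G|. Linear characters come from the abelianisation; the 2-dimensional irreps have character r^k -> 2*cos(2*pi*j*k/5), reflections -> 0.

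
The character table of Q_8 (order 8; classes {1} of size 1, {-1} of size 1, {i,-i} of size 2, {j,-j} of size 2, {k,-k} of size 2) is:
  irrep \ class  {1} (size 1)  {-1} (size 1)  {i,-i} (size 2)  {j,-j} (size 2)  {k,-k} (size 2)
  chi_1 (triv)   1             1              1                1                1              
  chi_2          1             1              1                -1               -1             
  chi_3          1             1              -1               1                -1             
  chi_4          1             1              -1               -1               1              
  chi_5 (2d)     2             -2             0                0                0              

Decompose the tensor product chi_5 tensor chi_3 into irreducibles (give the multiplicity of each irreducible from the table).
chi_5 tensor chi_3 = chi_5 (all other irreducibles have multiplicity 0).

Justification: The character of a tensor product is the pointwise product (chi_5 * chi_3)(C) = chi_5(C) * chi_3(C):
  {1}: (2)*(1), {-1}: (-2)*(1), {i,-i}: (0)*(-1), {j,-j}: (0)*(1), {k,-k}: (0)*(-1)
so (chi_5 * chi_3) takes values
  {1} -> 2, {-1} -> -2, {i,-i} -> 0, {j,-j} -> 0, {k,-k} -> 0.
Now take the inner product of this character with each irreducible chi from the table, <chi_5*chi_3, chi> = (1/8) sum_C |C| (chi_5*chi_3)(C) conj(chi(C)):
  <chi_5*chi_3, chi_1> = (1/8)[1*(2)*conj(1) + 1*(-2)*conj(1) + 2*(0)*conj(1) + 2*(0)*conj(1) + 2*(0)*conj(1)]
      = (1/8)[(2) + (-2) + (0) + (0) + (0)] = 0/8 = 0
  <chi_5*chi_3, chi_2> = (1/8)[1*(2)*conj(1) + 1*(-2)*conj(1) + 2*(0)*conj(1) + 2*(0)*conj(-1) + 2*(0)*conj(-1)]
      = (1/8)[(2) + (-2) + (0) + (0) + (0)] = 0/8 = 0
  <chi_5*chi_3, chi_3> = (1/8)[1*(2)*conj(1) + 1*(-2)*conj(1) + 2*(0)*conj(-1) + 2*(0)*conj(1) + 2*(0)*conj(-1)]
      = (1/8)[(2) + (-2) + (0) + (0) + (0)] = 0/8 = 0
  <chi_5*chi_3, chi_4> = (1/8)[1*(2)*conj(1) + 1*(-2)*conj(1) + 2*(0)*conj(-1) + 2*(0)*conj(-1) + 2*(0)*conj(1)]
      = (1/8)[(2) + (-2) + (0) + (0) + (0)] = 0/8 = 0
  <chi_5*chi_3, chi_5> = (1/8)[1*(2)*conj(2) + 1*(-2)*conj(-2) + 2*(0)*conj(0) + 2*(0)*conj(0) + 2*(0)*conj(0)]
      = (1/8)[(4) + (4) + (0) + (0) + (0)] = 8/8 = 1
Hence the multiplicities are chi_5: 1. Dimension check: dim(chi_5)*dim(chi_3) = 2*1 = 2 and sum (mult * dim) = 1*2 = 2.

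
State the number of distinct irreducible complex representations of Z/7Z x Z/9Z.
63

Solution. The number of irreducible complex representations of a finite group equals its number of conjugacy classes. Z/7Z x Z/9Z is abelian of order 63, so every element is its own conjugacy class: 63 classes, so Z/7Z x Z/9Z (order 63) has exactly 63 irreducible complex representations.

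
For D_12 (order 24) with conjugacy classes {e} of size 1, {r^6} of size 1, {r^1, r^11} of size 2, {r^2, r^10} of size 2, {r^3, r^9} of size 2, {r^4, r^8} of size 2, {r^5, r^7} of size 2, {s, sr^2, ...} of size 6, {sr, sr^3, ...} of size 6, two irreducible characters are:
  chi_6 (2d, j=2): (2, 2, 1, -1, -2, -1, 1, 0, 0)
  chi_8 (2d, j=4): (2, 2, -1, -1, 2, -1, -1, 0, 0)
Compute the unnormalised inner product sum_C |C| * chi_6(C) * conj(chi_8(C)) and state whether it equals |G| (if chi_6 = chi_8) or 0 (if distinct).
Sum = 0; so <chi_6, chi_8> = 0 (distinct irreducibles are orthogonal).

Derivation: Compute term by term over conjugacy classes (|C| * chi_6(C) * conj(chi_8(C))):
  1*(2)*conj(2) + 1*(2)*conj(2) + 2*(1)*conj(-1) + 2*(-1)*conj(-1) + 2*(-2)*conj(2) + 2*(-1)*conj(-1) + 2*(1)*conj(-1) + 6*(0)*conj(0) + 6*(0)*conj(0)
  = (4) + (4) + (-2) + (2) + (-8) + (2) + (-2) + (0) + (0)
  = 0.
Dividing by |G| = 24 gives 0/24 = 0, matching the row-orthogonality relation <chi_6, chi_8> = [chi_6 = chi_8].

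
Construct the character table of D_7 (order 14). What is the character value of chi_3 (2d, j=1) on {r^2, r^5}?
Conjugacy classes: {e} of size 1, {r^1, r^6} of size 2, {r^2, r^5} of size 2, {r^3, r^4} of size 2, {s, sr, ..., sr^6} of size 7.
Character table:
  irrep \ class              {e} (size 1)  {r^1, r^6} (size 2)  {r^2, r^5} (size 2)  {r^3, r^4} (size 2)  {s, sr, ..., sr^6} (size 7)
  chi_1 (triv)               1             1                    1                    1                    1                          
  chi_2 (sign: r->1, s->-1)  1             1                    1                    1                    -1                         
  chi_3 (2d, j=1)            2             2*cos(2*pi/7)        -2*cos(3*pi/7)       -2*cos(pi/7)         0                          
  chi_4 (2d, j=2)            2             -2*cos(3*pi/7)       -2*cos(pi/7)         2*cos(2*pi/7)        0                          
  chi_5 (2d, j=3)            2             -2*cos(pi/7)         2*cos(2*pi/7)        -2*cos(3*pi/7)       0                          

Spot check: chi_3 (2d, j=1) on {r^2, r^5} = -2*cos(3*pi/7).

Argument: D_7 has order 2*7 = 14 with 5 conjugacy classes, hence 5 irreducibles. Sum of squared dims 1 + 1 + 4 + 4 + 4 = 14 = |G|. Linear characters come from the abelianisation; the 2-dimensional irreps have character r^k -> 2*cos(2*pi*j*k/7), reflections -> 0.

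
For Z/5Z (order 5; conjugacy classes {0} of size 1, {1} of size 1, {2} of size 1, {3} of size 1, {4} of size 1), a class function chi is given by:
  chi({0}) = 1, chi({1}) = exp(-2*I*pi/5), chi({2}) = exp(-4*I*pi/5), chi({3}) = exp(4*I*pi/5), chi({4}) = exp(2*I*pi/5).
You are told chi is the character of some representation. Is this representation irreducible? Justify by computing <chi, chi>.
Irreducible: <chi, chi> = 1.

<chi, chi> = (1/|G|) sum_C |C| * |chi(C)|^2 = (1/5)[1*|1|^2 + 1*|exp(-2*I*pi/5)|^2 + 1*|exp(-4*I*pi/5)|^2 + 1*|exp(4*I*pi/5)|^2 + 1*|exp(2*I*pi/5)|^2]
  = (1/5)[(1) + (1) + (1) + (1) + (1)] = 5/5 = 1.
(Exp terms are combined using exp(i*s)*conj(exp(i*t)) = exp(i*(s-t)), and sums of them are collapsed using the identity that for every m > 1 the m distinct m-th roots of unity sum to 0, e.g. 1 + exp(2*I*pi/3) + exp(-2*I*pi/3) = 0.)
A character is irreducible iff <chi, chi> = 1, so this representation is irreducible.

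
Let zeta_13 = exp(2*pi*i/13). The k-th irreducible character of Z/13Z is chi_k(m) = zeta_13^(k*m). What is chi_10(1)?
chi_10(1) = zeta_13^10 = exp(-6*I*pi/13)

Solution. chi_10(1) = zeta_13^(10*1) = zeta_13^10. Since zeta_13^13 = 1, this equals zeta_13^10 = exp(2*pi*i*10/13) = exp(-6*I*pi/13).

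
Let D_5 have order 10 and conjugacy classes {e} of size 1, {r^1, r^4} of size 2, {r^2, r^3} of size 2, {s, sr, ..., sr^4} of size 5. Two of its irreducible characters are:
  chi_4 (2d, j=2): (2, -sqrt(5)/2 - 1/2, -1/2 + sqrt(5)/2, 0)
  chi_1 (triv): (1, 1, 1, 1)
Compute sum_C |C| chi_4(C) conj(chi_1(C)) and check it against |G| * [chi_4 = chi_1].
Sum = 0; so <chi_4, chi_1> = 0 (distinct irreducibles are orthogonal).

Proof sketch: Compute term by term over conjugacy classes (|C| * chi_4(C) * conj(chi_1(C))):
  1*(2)*conj(1) + 2*(-sqrt(5)/2 - 1/2)*conj(1) + 2*(-1/2 + sqrt(5)/2)*conj(1) + 5*(0)*conj(1)
  = (2) + (-sqrt(5) - 1) + (-1 + sqrt(5)) + (0)
  = 0.
Dividing by |G| = 10 gives 0/10 = 0, matching the row-orthogonality relation <chi_4, chi_1> = [chi_4 = chi_1].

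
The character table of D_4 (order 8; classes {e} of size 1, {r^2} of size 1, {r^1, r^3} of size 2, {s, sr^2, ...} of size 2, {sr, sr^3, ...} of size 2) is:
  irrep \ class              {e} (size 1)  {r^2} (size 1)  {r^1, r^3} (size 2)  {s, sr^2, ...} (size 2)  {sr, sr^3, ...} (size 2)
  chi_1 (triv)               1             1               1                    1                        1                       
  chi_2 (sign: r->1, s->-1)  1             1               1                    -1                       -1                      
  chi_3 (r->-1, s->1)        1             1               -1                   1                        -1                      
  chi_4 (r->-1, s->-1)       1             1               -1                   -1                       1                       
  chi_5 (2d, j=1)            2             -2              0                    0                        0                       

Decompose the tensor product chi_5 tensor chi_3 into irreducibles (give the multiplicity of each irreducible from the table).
chi_5 tensor chi_3 = chi_5 (all other irreducibles have multiplicity 0).

Proof sketch: The character of a tensor product is the pointwise product (chi_5 * chi_3)(C) = chi_5(C) * chi_3(C):
  {e}: (2)*(1), {r^2}: (-2)*(1), {r^1, r^3}: (0)*(-1), {s, sr^2, ...}: (0)*(1), {sr, sr^3, ...}: (0)*(-1)
so (chi_5 * chi_3) takes values
  {e} -> 2, {r^2} -> -2, {r^1, r^3} -> 0, {s, sr^2, ...} -> 0, {sr, sr^3, ...} -> 0.
Now take the inner product of this character with each irreducible chi from the table, <chi_5*chi_3, chi> = (1/8) sum_C |C| (chi_5*chi_3)(C) conj(chi(C)):
  <chi_5*chi_3, chi_1> = (1/8)[1*(2)*conj(1) + 1*(-2)*conj(1) + 2*(0)*conj(1) + 2*(0)*conj(1) + 2*(0)*conj(1)]
      = (1/8)[(2) + (-2) + (0) + (0) + (0)] = 0/8 = 0
  <chi_5*chi_3, chi_2> = (1/8)[1*(2)*conj(1) + 1*(-2)*conj(1) + 2*(0)*conj(1) + 2*(0)*conj(-1) + 2*(0)*conj(-1)]
      = (1/8)[(2) + (-2) + (0) + (0) + (0)] = 0/8 = 0
  <chi_5*chi_3, chi_3> = (1/8)[1*(2)*conj(1) + 1*(-2)*conj(1) + 2*(0)*conj(-1) + 2*(0)*conj(1) + 2*(0)*conj(-1)]
      = (1/8)[(2) + (-2) + (0) + (0) + (0)] = 0/8 = 0
  <chi_5*chi_3, chi_4> = (1/8)[1*(2)*conj(1) + 1*(-2)*conj(1) + 2*(0)*conj(-1) + 2*(0)*conj(-1) + 2*(0)*conj(1)]
      = (1/8)[(2) + (-2) + (0) + (0) + (0)] = 0/8 = 0
  <chi_5*chi_3, chi_5> = (1/8)[1*(2)*conj(2) + 1*(-2)*conj(-2) + 2*(0)*conj(0) + 2*(0)*conj(0) + 2*(0)*conj(0)]
      = (1/8)[(4) + (4) + (0) + (0) + (0)] = 8/8 = 1
Hence the multiplicities are chi_5: 1. Dimension check: dim(chi_5)*dim(chi_3) = 2*1 = 2 and sum (mult * dim) = 1*2 = 2.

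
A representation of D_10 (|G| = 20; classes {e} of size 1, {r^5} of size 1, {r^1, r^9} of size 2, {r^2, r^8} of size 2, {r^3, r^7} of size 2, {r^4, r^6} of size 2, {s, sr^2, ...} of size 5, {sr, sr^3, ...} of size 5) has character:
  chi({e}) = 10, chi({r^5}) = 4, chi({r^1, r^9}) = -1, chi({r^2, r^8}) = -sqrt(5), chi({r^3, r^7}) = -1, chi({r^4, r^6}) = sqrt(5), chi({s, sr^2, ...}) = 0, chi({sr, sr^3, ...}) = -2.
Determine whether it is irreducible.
Not irreducible (reducible): <chi, chi> = 8 > 1.

Why: <chi, chi> = (1/|G|) sum_C |C| * |chi(C)|^2 = (1/20)[1*|10|^2 + 1*|4|^2 + 2*|-1|^2 + 2*|-sqrt(5)|^2 + 2*|-1|^2 + 2*|sqrt(5)|^2 + 5*|0|^2 + 5*|-2|^2]
  = (1/20)[(100) + (16) + (2) + (10) + (2) + (10) + (0) + (20)] = 160/20 = 8.
A character is irreducible iff <chi, chi> = 1, so this representation is reducible.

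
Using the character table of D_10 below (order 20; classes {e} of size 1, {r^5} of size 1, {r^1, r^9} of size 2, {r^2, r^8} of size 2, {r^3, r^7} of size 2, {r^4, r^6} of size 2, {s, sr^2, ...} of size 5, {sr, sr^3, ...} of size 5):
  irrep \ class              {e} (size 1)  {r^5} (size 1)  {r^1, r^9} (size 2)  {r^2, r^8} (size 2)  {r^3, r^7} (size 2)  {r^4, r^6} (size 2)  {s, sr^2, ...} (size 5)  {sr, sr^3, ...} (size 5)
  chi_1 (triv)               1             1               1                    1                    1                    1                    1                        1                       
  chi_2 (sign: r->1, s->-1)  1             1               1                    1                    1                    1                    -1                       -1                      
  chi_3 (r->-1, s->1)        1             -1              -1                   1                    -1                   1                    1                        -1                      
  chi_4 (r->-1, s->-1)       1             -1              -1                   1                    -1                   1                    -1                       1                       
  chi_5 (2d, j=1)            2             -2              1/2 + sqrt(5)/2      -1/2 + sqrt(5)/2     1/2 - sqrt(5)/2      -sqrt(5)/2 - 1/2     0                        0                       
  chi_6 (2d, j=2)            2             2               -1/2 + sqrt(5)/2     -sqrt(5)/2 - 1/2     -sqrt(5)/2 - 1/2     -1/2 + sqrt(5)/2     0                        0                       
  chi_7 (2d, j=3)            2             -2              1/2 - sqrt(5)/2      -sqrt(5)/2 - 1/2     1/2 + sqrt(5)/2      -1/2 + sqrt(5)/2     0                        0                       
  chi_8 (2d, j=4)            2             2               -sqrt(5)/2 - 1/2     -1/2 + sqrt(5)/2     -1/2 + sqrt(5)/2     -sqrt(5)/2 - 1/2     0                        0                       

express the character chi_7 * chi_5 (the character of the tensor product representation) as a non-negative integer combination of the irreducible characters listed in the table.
chi_7 tensor chi_5 = chi_6 + chi_8 (all other irreducibles have multiplicity 0).

Working: The character of a tensor product is the pointwise product (chi_7 * chi_5)(C) = chi_7(C) * chi_5(C):
  {e}: (2)*(2), {r^5}: (-2)*(-2), {r^1, r^9}: (1/2 - sqrt(5)/2)*(1/2 + sqrt(5)/2), {r^2, r^8}: (-sqrt(5)/2 - 1/2)*(-1/2 + sqrt(5)/2), {r^3, r^7}: (1/2 + sqrt(5)/2)*(1/2 - sqrt(5)/2), {r^4, r^6}: (-1/2 + sqrt(5)/2)*(-sqrt(5)/2 - 1/2), {s, sr^2, ...}: (0)*(0), {sr, sr^3, ...}: (0)*(0)
so (chi_7 * chi_5) takes values
  {e} -> 4, {r^5} -> 4, {r^1, r^9} -> -1, {r^2, r^8} -> -1, {r^3, r^7} -> -1, {r^4, r^6} -> -1, {s, sr^2, ...} -> 0, {sr, sr^3, ...} -> 0.
Now take the inner product of this character with each irreducible chi from the table, <chi_7*chi_5, chi> = (1/20) sum_C |C| (chi_7*chi_5)(C) conj(chi(C)):
  <chi_7*chi_5, chi_1> = (1/20)[1*(4)*conj(1) + 1*(4)*conj(1) + 2*(-1)*conj(1) + 2*(-1)*conj(1) + 2*(-1)*conj(1) + 2*(-1)*conj(1) + 5*(0)*conj(1) + 5*(0)*conj(1)]
      = (1/20)[(4) + (4) + (-2) + (-2) + (-2) + (-2) + (0) + (0)] = 0/20 = 0
  <chi_7*chi_5, chi_2> = (1/20)[1*(4)*conj(1) + 1*(4)*conj(1) + 2*(-1)*conj(1) + 2*(-1)*conj(1) + 2*(-1)*conj(1) + 2*(-1)*conj(1) + 5*(0)*conj(-1) + 5*(0)*conj(-1)]
      = (1/20)[(4) + (4) + (-2) + (-2) + (-2) + (-2) + (0) + (0)] = 0/20 = 0
  <chi_7*chi_5, chi_3> = (1/20)[1*(4)*conj(1) + 1*(4)*conj(-1) + 2*(-1)*conj(-1) + 2*(-1)*conj(1) + 2*(-1)*conj(-1) + 2*(-1)*conj(1) + 5*(0)*conj(1) + 5*(0)*conj(-1)]
      = (1/20)[(4) + (-4) + (2) + (-2) + (2) + (-2) + (0) + (0)] = 0/20 = 0
  <chi_7*chi_5, chi_4> = (1/20)[1*(4)*conj(1) + 1*(4)*conj(-1) + 2*(-1)*conj(-1) + 2*(-1)*conj(1) + 2*(-1)*conj(-1) + 2*(-1)*conj(1) + 5*(0)*conj(-1) + 5*(0)*conj(1)]
      = (1/20)[(4) + (-4) + (2) + (-2) + (2) + (-2) + (0) + (0)] = 0/20 = 0
  <chi_7*chi_5, chi_5> = (1/20)[1*(4)*conj(2) + 1*(4)*conj(-2) + 2*(-1)*conj(1/2 + sqrt(5)/2) + 2*(-1)*conj(-1/2 + sqrt(5)/2) + 2*(-1)*conj(1/2 - sqrt(5)/2) + 2*(-1)*conj(-sqrt(5)/2 - 1/2) + 5*(0)*conj(0) + 5*(0)*conj(0)]
      = (1/20)[(8) + (-8) + (-sqrt(5) - 1) + (1 - sqrt(5)) + (-1 + sqrt(5)) + (1 + sqrt(5)) + (0) + (0)] = 0/20 = 0
  <chi_7*chi_5, chi_6> = (1/20)[1*(4)*conj(2) + 1*(4)*conj(2) + 2*(-1)*conj(-1/2 + sqrt(5)/2) + 2*(-1)*conj(-sqrt(5)/2 - 1/2) + 2*(-1)*conj(-sqrt(5)/2 - 1/2) + 2*(-1)*conj(-1/2 + sqrt(5)/2) + 5*(0)*conj(0) + 5*(0)*conj(0)]
      = (1/20)[(8) + (8) + (1 - sqrt(5)) + (1 + sqrt(5)) + (1 + sqrt(5)) + (1 - sqrt(5)) + (0) + (0)] = 20/20 = 1
  <chi_7*chi_5, chi_7> = (1/20)[1*(4)*conj(2) + 1*(4)*conj(-2) + 2*(-1)*conj(1/2 - sqrt(5)/2) + 2*(-1)*conj(-sqrt(5)/2 - 1/2) + 2*(-1)*conj(1/2 + sqrt(5)/2) + 2*(-1)*conj(-1/2 + sqrt(5)/2) + 5*(0)*conj(0) + 5*(0)*conj(0)]
      = (1/20)[(8) + (-8) + (-1 + sqrt(5)) + (1 + sqrt(5)) + (-sqrt(5) - 1) + (1 - sqrt(5)) + (0) + (0)] = 0/20 = 0
  <chi_7*chi_5, chi_8> = (1/20)[1*(4)*conj(2) + 1*(4)*conj(2) + 2*(-1)*conj(-sqrt(5)/2 - 1/2) + 2*(-1)*conj(-1/2 + sqrt(5)/2) + 2*(-1)*conj(-1/2 + sqrt(5)/2) + 2*(-1)*conj(-sqrt(5)/2 - 1/2) + 5*(0)*conj(0) + 5*(0)*conj(0)]
      = (1/20)[(8) + (8) + (1 + sqrt(5)) + (1 - sqrt(5)) + (1 - sqrt(5)) + (1 + sqrt(5)) + (0) + (0)] = 20/20 = 1
Hence the multiplicities are chi_6: 1, chi_8: 1. Dimension check: dim(chi_7)*dim(chi_5) = 2*2 = 4 and sum (mult * dim) = 1*2 + 1*2 = 4.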